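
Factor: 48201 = 3^1*16067^1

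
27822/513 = 9274/171 = 54.23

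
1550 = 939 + 611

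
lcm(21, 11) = 231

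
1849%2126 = 1849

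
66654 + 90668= 157322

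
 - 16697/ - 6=16697/6 = 2782.83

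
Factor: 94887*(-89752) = -2^3 * 3^2*13^2 * 811^1*863^1= - 8516298024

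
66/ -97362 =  - 1 + 16216/16227 = - 0.00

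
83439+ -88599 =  - 5160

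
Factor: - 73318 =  - 2^1*7^1*5237^1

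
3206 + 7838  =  11044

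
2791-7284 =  - 4493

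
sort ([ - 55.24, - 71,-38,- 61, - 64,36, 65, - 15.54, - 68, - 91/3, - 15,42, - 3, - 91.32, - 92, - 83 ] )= [ - 92, - 91.32, -83, - 71,-68, - 64, - 61, - 55.24,-38, - 91/3, - 15.54, - 15,-3,36,42,65 ] 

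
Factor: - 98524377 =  - 3^3*7^1*37^1 * 73^1*193^1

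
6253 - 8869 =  - 2616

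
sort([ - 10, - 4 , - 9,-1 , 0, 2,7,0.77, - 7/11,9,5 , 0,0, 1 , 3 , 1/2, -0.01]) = [ - 10,- 9,-4, - 1, - 7/11,  -  0.01 , 0,0, 0,1/2,0.77, 1,  2 , 3, 5,  7,9 ] 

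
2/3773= 2/3773 = 0.00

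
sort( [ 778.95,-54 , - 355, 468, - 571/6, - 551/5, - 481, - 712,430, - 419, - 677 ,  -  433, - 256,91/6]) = [ - 712 ,  -  677,  -  481, - 433, - 419,-355, - 256, - 551/5, - 571/6, - 54, 91/6,430 , 468,778.95]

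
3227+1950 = 5177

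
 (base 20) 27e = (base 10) 954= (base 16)3BA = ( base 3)1022100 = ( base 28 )162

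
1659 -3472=  -  1813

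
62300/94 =31150/47 = 662.77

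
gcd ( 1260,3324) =12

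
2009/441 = 41/9 = 4.56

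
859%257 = 88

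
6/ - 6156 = -1 + 1025/1026 = - 0.00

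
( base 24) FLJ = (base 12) 5377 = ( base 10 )9163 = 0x23cb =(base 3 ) 110120101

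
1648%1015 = 633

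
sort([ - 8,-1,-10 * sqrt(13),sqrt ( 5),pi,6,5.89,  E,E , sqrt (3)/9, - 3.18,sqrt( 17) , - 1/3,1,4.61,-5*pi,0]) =[ - 10 * sqrt (13), - 5*pi,-8, - 3.18,-1,-1/3, 0,sqrt (3) /9, 1,sqrt(5 ),E,E,pi,sqrt(17), 4.61,5.89 , 6] 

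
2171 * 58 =125918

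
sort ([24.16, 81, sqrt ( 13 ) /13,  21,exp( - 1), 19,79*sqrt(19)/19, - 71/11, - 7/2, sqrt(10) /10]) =[ - 71/11, - 7/2,sqrt( 13 )/13, sqrt(10 )/10, exp ( - 1),79*sqrt(19 )/19,19, 21, 24.16,81 ] 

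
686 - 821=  - 135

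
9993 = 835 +9158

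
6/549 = 2/183 = 0.01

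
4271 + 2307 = 6578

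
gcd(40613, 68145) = 1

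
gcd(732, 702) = 6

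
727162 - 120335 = 606827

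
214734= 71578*3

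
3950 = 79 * 50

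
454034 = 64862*7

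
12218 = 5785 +6433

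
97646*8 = 781168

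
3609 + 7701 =11310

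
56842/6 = 9473+2/3 = 9473.67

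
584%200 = 184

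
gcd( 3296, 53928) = 8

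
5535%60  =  15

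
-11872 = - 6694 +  - 5178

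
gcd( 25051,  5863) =533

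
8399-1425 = 6974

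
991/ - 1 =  - 991 + 0/1 = - 991.00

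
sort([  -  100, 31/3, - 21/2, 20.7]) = [-100,  -  21/2,31/3,20.7]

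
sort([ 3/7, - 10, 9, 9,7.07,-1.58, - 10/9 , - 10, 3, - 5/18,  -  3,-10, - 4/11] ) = [- 10, - 10 , - 10, - 3, - 1.58,  -  10/9 , - 4/11,  -  5/18,3/7, 3,  7.07,9,9 ]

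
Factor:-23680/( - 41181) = 2^7* 3^( - 1 )*5^1*7^( - 1)*53^( - 1 ) = 640/1113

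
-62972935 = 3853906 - 66826841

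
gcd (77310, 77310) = 77310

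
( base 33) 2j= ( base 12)71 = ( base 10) 85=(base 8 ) 125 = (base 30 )2P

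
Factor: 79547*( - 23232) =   -  1848035904=   - 2^6*3^1*  11^2 * 13^1*29^1*211^1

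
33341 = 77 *433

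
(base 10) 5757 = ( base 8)13175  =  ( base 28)79h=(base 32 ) 5JT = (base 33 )59f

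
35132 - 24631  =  10501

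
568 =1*568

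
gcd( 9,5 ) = 1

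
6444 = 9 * 716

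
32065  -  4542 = 27523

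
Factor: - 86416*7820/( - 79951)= 39751360/4703 = 2^6 * 5^1*11^1*23^1*491^1*4703^( - 1 )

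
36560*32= 1169920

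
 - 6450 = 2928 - 9378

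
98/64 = 1+17/32 = 1.53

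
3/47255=3/47255 = 0.00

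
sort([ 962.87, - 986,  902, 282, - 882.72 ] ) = [ - 986,-882.72,282, 902,962.87 ] 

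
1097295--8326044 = 9423339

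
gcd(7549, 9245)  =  1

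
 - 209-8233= - 8442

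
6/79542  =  1/13257  =  0.00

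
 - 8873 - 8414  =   - 17287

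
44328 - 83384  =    -  39056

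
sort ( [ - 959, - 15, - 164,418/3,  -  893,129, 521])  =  [-959, - 893, - 164,-15,129,418/3,521]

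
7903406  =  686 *11521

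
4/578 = 2/289 = 0.01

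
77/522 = 77/522=0.15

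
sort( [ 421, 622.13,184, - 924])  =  [ - 924,184, 421 , 622.13 ] 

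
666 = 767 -101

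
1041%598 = 443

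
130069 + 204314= 334383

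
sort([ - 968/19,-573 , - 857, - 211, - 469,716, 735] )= [ - 857, - 573 , - 469 , - 211, - 968/19,716, 735]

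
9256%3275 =2706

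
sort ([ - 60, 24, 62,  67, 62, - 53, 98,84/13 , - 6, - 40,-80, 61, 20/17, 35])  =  [ - 80, - 60 , - 53, - 40, - 6,20/17, 84/13,24, 35, 61, 62,62,67,98]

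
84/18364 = 21/4591 = 0.00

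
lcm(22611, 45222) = 45222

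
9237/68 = 9237/68 = 135.84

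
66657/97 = 687+18/97 = 687.19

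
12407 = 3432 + 8975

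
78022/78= 1000 + 11/39 = 1000.28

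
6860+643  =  7503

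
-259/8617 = -1 + 1194/1231= - 0.03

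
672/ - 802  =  -1+65/401 = -  0.84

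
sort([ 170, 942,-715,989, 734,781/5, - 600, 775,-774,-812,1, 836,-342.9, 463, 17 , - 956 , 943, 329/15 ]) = [ - 956, - 812, - 774, - 715,-600,- 342.9, 1, 17, 329/15, 781/5, 170, 463,734, 775, 836, 942, 943, 989]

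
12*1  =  12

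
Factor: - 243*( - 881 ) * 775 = 165914325= 3^5*5^2* 31^1 *881^1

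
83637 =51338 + 32299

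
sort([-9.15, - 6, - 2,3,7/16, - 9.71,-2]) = [-9.71, - 9.15,  -  6, - 2,-2,7/16,3]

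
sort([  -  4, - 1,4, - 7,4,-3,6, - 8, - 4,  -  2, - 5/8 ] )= [  -  8, - 7, - 4, - 4, - 3 , - 2,  -  1,  -  5/8, 4,4,6 ]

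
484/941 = 484/941 = 0.51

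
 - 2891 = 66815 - 69706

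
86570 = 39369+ 47201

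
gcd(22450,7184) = 898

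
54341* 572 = 31083052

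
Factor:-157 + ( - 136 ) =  - 293=-  293^1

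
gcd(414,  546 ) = 6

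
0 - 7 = - 7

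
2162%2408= 2162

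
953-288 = 665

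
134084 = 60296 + 73788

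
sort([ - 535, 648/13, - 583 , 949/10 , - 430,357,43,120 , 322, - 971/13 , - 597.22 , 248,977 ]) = [ - 597.22,  -  583, - 535, - 430, - 971/13, 43, 648/13, 949/10 , 120,  248,322 , 357, 977] 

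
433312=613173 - 179861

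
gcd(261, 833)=1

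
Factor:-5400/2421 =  - 600/269 = - 2^3*3^1 * 5^2*269^(- 1 )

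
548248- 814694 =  - 266446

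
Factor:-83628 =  - 2^2*3^2*23^1*101^1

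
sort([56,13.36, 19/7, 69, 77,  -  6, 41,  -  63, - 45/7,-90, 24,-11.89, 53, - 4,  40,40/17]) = [  -  90, - 63, - 11.89, - 45/7, - 6  ,-4, 40/17,19/7, 13.36,  24, 40,  41 , 53,56, 69,  77 ] 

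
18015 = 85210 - 67195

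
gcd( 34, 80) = 2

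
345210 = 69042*5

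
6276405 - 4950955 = 1325450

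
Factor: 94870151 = 94870151^1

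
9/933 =3/311 = 0.01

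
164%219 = 164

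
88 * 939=82632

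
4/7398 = 2/3699=0.00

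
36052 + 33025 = 69077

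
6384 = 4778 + 1606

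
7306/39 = 187 + 1/3=187.33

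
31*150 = 4650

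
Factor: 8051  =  83^1*97^1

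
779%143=64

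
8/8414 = 4/4207 = 0.00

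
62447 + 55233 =117680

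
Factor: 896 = 2^7*  7^1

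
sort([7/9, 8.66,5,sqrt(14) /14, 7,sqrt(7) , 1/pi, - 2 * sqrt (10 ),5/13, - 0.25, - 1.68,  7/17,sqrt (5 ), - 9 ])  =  [-9,- 2*sqrt(10), - 1.68 , - 0.25,sqrt ( 14)/14,1/pi,5/13, 7/17,7/9,sqrt( 5),sqrt(7 ),5, 7,8.66 ] 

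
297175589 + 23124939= 320300528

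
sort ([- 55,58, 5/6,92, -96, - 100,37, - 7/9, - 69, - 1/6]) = [  -  100, - 96,-69, - 55 , - 7/9, - 1/6,5/6, 37, 58, 92]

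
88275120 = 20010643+68264477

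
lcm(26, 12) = 156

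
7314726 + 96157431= 103472157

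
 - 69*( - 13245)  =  913905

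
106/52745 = 106/52745  =  0.00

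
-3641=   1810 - 5451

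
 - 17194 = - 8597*2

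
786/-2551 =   -  1 + 1765/2551 = - 0.31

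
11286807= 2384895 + 8901912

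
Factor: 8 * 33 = 2^3*3^1 *11^1 = 264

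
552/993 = 184/331 = 0.56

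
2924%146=4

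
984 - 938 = 46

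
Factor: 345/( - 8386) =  - 2^( - 1 )*3^1*5^1*7^( - 1)*23^1*599^( - 1 ) 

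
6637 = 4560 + 2077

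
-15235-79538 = -94773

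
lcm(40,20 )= 40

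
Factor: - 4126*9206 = - 2^2*2063^1*4603^1 = - 37983956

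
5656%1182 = 928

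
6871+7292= 14163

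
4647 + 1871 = 6518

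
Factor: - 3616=  -  2^5*113^1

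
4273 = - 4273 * ( - 1) 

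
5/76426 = 5/76426 = 0.00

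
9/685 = 9/685 =0.01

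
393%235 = 158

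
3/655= 3/655 = 0.00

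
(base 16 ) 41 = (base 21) 32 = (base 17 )3E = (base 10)65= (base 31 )23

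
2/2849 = 2/2849 = 0.00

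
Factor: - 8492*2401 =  - 20389292 = - 2^2*7^4*11^1*193^1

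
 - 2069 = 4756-6825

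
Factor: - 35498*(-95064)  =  2^4*3^1*17^1*233^1*17749^1 = 3374581872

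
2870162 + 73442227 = 76312389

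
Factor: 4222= 2^1*2111^1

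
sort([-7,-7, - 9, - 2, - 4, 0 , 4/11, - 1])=[- 9,-7, - 7, - 4, - 2, - 1,0,4/11]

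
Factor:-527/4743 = -1/9 = - 3^(-2 )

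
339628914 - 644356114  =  -304727200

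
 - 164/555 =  - 164/555 = - 0.30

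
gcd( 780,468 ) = 156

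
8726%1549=981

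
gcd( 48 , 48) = 48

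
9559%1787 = 624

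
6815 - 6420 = 395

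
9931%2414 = 275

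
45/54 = 5/6 =0.83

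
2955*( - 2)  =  - 5910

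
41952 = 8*5244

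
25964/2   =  12982 = 12982.00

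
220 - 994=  - 774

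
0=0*836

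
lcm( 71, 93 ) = 6603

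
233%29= 1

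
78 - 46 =32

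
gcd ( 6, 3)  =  3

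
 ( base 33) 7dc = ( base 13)3894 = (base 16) 1f80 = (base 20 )1034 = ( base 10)8064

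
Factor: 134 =2^1*67^1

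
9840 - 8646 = 1194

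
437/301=1 + 136/301  =  1.45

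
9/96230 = 9/96230=0.00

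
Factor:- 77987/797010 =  - 91/930 = - 2^( - 1) * 3^( - 1 )*5^( - 1 ) *7^1 * 13^1*31^( - 1 )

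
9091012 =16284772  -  7193760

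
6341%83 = 33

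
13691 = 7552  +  6139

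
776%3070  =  776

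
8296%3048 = 2200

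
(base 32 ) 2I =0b1010010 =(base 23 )3d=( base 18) 4A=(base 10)82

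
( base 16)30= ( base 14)36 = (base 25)1n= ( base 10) 48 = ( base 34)1E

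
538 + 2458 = 2996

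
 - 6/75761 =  - 6/75761=-0.00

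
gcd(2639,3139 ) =1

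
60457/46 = 1314+13/46= 1314.28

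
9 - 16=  - 7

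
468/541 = 468/541= 0.87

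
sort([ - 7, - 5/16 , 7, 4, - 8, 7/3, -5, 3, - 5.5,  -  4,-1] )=[-8, - 7, - 5.5,  -  5, - 4,- 1 , - 5/16, 7/3, 3, 4, 7]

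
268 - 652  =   - 384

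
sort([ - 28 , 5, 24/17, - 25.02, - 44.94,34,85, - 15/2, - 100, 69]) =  [ - 100 ,  -  44.94,  -  28, - 25.02,-15/2, 24/17,  5,34, 69,85]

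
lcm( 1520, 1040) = 19760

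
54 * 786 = 42444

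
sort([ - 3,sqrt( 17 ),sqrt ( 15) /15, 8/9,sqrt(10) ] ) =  [  -  3 , sqrt(15)/15,8/9, sqrt( 10), sqrt( 17) ] 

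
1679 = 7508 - 5829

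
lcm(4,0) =0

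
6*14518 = 87108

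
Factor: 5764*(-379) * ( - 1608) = 3512766048 = 2^5*3^1*11^1*67^1*131^1*379^1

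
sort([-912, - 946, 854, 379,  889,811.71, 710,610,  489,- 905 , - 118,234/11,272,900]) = [ - 946,-912 , - 905, - 118, 234/11,272,379, 489,610,710, 811.71,  854, 889,900 ]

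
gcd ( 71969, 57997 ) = 1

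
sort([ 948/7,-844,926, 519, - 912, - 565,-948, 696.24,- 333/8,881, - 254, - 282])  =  [ - 948, - 912, - 844, - 565,-282,-254,-333/8,948/7,519, 696.24, 881,  926]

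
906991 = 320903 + 586088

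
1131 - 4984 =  - 3853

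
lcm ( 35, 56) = 280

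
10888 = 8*1361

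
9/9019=9/9019 = 0.00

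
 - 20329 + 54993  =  34664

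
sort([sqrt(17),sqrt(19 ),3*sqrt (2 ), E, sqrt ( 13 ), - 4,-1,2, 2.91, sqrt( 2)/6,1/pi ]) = [ - 4, - 1, sqrt( 2 )/6,1/pi, 2,E,2.91,sqrt( 13 ), sqrt( 17 ),3 * sqrt ( 2),  sqrt( 19 ) ] 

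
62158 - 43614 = 18544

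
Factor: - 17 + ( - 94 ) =-3^1*37^1 = -  111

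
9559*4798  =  45864082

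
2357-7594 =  - 5237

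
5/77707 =5/77707=   0.00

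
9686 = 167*58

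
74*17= 1258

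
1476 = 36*41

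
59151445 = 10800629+48350816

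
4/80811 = 4/80811 = 0.00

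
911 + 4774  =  5685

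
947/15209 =947/15209 = 0.06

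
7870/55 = 143 + 1/11= 143.09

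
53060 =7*7580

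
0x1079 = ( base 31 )4c1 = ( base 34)3m1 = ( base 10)4217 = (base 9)5705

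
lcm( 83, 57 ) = 4731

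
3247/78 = 3247/78 = 41.63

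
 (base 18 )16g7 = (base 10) 8071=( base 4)1332013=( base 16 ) 1F87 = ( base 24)E07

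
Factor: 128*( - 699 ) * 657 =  - 58783104 = - 2^7*3^3*73^1*233^1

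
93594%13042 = 2300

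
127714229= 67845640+59868589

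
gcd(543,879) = 3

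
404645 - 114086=290559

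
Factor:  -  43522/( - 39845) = 2^1*5^( - 1 )*13^( - 1)* 47^1*463^1 * 613^( - 1) 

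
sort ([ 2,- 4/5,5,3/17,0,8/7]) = [ - 4/5,0,3/17,8/7,2, 5]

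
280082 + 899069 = 1179151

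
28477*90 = 2562930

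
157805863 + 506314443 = 664120306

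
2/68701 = 2/68701 = 0.00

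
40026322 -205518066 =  -165491744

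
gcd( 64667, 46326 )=1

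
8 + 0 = 8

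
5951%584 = 111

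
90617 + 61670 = 152287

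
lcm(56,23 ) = 1288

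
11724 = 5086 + 6638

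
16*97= 1552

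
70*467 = 32690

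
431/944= 431/944  =  0.46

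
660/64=165/16 = 10.31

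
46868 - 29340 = 17528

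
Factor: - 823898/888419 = - 2^1 *7^( - 2 ) *491^1*839^1*18131^ ( -1 ) 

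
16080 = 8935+7145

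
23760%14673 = 9087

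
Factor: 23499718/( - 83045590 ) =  - 5^(-1)*11^1*31^( - 1)*47^1*79^( - 1)*3391^( - 1 )*22727^1 =- 11749859/41522795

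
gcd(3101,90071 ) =1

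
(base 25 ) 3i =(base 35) 2N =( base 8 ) 135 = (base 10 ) 93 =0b1011101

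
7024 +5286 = 12310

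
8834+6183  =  15017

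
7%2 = 1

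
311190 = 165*1886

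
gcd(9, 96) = 3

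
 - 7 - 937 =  - 944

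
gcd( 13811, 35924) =7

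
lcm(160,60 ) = 480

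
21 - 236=  -  215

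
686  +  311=997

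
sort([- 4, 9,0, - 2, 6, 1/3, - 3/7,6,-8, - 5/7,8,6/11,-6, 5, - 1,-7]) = [ - 8, - 7, - 6, - 4,-2,-1, - 5/7, - 3/7,0,1/3, 6/11,5, 6, 6, 8,9]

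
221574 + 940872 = 1162446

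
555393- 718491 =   -  163098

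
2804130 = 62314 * 45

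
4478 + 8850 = 13328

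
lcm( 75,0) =0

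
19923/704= 19923/704 = 28.30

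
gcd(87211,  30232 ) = 1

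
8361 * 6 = 50166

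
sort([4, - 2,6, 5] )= [ - 2, 4, 5, 6 ] 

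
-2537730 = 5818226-8355956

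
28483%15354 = 13129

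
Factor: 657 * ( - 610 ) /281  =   - 2^1 * 3^2*5^1 * 61^1*73^1*281^(-1)= -400770/281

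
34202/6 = 5700 + 1/3 = 5700.33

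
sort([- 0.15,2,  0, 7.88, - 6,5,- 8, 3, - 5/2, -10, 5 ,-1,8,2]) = [ - 10, - 8, - 6, - 5/2,-1, - 0.15,0,2, 2 , 3, 5,5,7.88,  8]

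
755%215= 110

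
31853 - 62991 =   -  31138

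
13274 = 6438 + 6836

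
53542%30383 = 23159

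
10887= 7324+3563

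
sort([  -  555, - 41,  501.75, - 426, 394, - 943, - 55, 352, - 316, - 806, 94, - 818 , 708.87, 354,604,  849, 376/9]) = [ - 943 ,  -  818, - 806, - 555, - 426, - 316,-55,  -  41, 376/9, 94, 352, 354,  394, 501.75, 604,708.87,849] 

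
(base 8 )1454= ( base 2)1100101100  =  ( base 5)11222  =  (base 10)812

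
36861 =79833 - 42972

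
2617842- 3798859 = -1181017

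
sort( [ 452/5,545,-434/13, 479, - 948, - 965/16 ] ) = [ - 948, - 965/16 ,-434/13,452/5,479,545 ] 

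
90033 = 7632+82401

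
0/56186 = 0 = 0.00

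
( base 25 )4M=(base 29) 46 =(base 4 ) 1322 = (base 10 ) 122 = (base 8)172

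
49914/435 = 16638/145= 114.74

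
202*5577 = 1126554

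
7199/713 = 10+3/31 = 10.10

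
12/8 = 1+1/2 = 1.50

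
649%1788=649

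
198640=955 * 208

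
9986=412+9574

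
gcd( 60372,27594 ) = 54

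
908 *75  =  68100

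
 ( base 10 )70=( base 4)1012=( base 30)2a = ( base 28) 2e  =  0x46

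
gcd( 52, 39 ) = 13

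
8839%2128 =327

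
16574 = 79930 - 63356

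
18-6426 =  - 6408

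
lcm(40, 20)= 40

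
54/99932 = 27/49966 =0.00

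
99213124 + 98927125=198140249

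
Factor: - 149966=  -  2^1*167^1*449^1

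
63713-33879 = 29834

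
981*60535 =59384835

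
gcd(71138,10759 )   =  1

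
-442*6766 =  - 2990572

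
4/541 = 4/541=0.01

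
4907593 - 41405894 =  - 36498301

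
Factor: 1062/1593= 2/3 = 2^1*3^( - 1)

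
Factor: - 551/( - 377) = 19/13 = 13^(  -  1)*19^1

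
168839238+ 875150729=1043989967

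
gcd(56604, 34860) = 12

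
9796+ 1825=11621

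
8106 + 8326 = 16432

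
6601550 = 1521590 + 5079960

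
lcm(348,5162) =30972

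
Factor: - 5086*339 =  - 2^1*3^1 *113^1*2543^1 = -1724154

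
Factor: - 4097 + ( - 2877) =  - 2^1*11^1*317^1 = - 6974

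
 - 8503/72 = - 8503/72 = - 118.10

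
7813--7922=15735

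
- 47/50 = -47/50 = - 0.94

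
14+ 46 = 60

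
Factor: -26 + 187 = 7^1*23^1 = 161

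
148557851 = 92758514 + 55799337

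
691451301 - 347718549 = 343732752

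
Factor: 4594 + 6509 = 3^1*3701^1  =  11103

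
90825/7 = 12975 = 12975.00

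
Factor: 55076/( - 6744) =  - 49/6 = - 2^( - 1)*3^( - 1) * 7^2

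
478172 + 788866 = 1267038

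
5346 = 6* 891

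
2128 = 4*532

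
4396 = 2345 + 2051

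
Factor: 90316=2^2*67^1 * 337^1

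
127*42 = 5334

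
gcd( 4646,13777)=23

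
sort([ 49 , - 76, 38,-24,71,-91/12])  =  [ - 76, - 24, - 91/12, 38 , 49,71]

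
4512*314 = 1416768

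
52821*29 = 1531809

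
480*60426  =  29004480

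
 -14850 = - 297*50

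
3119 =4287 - 1168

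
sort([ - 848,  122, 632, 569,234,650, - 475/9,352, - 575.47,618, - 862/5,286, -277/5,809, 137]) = [- 848, - 575.47, - 862/5, - 277/5,-475/9, 122, 137, 234, 286,  352, 569, 618, 632, 650, 809] 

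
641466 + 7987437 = 8628903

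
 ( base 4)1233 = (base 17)69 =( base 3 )11010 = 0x6F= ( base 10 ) 111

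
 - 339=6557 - 6896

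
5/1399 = 5/1399 = 0.00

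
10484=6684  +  3800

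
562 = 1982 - 1420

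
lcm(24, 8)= 24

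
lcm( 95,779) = 3895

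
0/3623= 0= 0.00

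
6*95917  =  575502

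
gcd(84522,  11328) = 6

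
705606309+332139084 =1037745393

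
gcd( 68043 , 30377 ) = 37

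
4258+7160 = 11418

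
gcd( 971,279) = 1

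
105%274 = 105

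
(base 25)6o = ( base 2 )10101110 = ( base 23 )7d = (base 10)174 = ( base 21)86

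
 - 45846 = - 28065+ - 17781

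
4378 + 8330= 12708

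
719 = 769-50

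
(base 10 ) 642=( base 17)23D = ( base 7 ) 1605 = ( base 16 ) 282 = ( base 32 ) k2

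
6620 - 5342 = 1278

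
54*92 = 4968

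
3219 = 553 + 2666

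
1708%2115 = 1708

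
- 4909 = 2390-7299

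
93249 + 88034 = 181283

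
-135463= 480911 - 616374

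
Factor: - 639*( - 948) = 2^2*3^3 *71^1*79^1 = 605772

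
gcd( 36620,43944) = 7324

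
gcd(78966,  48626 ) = 82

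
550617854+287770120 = 838387974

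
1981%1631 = 350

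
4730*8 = 37840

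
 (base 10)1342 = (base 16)53E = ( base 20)372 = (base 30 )1em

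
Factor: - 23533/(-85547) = 233/847 =7^(-1 ) * 11^( - 2 )*233^1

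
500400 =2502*200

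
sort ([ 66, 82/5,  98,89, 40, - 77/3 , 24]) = [ - 77/3, 82/5, 24 , 40, 66, 89, 98]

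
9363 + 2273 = 11636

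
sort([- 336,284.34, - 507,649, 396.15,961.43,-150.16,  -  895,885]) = [ - 895, - 507, - 336,-150.16,284.34,396.15,649,885,961.43 ] 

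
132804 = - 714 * ( - 186)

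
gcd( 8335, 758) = 1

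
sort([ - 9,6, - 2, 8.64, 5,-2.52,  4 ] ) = [-9,  -  2.52, - 2,4, 5,6,8.64] 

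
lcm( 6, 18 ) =18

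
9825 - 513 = 9312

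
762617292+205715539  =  968332831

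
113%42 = 29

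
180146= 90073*2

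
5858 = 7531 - 1673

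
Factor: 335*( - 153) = - 3^2*5^1*17^1*67^1=- 51255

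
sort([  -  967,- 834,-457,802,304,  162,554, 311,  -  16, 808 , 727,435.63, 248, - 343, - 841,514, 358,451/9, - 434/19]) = [-967, - 841, - 834, - 457, - 343,-434/19, - 16,451/9, 162,248,304, 311,  358, 435.63,514, 554 , 727, 802, 808]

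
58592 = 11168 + 47424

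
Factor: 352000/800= 2^3*5^1 * 11^1 = 440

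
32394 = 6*5399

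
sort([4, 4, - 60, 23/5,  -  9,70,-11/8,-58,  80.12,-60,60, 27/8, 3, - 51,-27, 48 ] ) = [-60,-60,-58, - 51, - 27,- 9, - 11/8,  3, 27/8 , 4, 4,  23/5, 48,60,70,80.12 ] 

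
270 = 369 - 99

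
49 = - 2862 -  - 2911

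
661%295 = 71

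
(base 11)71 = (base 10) 78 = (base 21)3F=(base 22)3c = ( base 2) 1001110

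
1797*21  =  37737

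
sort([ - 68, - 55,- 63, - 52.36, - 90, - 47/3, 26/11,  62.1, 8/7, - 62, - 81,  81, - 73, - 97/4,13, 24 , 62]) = [ - 90, - 81 , - 73, - 68 , - 63, - 62, - 55, - 52.36, - 97/4, - 47/3,8/7,26/11, 13,24,62,  62.1, 81 ]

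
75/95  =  15/19=0.79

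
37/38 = 37/38 = 0.97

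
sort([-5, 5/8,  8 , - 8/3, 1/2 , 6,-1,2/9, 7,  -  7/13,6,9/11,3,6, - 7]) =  [ - 7,-5,-8/3,-1,-7/13,2/9,1/2,5/8,  9/11, 3,6, 6 , 6,7,8 ]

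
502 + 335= 837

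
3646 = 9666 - 6020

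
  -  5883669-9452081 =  - 15335750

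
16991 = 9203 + 7788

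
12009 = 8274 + 3735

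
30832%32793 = 30832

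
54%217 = 54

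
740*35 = 25900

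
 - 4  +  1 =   -  3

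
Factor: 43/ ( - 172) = -2^(-2)=- 1/4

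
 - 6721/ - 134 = 6721/134 = 50.16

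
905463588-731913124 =173550464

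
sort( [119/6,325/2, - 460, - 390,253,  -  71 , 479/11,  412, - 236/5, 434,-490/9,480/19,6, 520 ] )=[ - 460,-390, - 71,-490/9,- 236/5,6, 119/6, 480/19,479/11,325/2  ,  253,  412,  434, 520]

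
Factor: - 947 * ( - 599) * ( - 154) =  - 2^1* 7^1*11^1*599^1 * 947^1 = - 87356962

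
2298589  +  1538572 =3837161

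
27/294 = 9/98 = 0.09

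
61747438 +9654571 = 71402009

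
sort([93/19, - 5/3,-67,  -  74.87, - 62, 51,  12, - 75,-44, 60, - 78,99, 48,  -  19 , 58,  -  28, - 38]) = [ - 78,  -  75 ,- 74.87, - 67, - 62, - 44,-38, - 28, - 19, -5/3, 93/19,  12, 48, 51, 58, 60,99]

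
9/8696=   9/8696= 0.00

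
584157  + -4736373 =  - 4152216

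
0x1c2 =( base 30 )F0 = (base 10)450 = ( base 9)550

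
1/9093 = 1/9093 = 0.00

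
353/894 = 353/894 = 0.39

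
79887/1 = 79887 = 79887.00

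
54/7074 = 1/131 = 0.01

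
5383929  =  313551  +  5070378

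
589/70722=589/70722 = 0.01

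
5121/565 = 9 + 36/565 = 9.06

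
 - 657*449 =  - 294993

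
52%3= 1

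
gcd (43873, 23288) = 1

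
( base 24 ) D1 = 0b100111001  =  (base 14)185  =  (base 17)117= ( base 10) 313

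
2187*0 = 0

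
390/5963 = 390/5963= 0.07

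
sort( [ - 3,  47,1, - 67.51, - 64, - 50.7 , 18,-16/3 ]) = [ - 67.51, - 64, - 50.7,-16/3, - 3, 1,18, 47] 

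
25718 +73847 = 99565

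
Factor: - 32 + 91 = 59^1 = 59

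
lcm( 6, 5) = 30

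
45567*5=227835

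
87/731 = 87/731 = 0.12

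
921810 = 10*92181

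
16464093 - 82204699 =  - 65740606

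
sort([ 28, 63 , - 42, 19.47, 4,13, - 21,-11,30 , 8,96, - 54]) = [-54, - 42,  -  21, - 11,4, 8,13,19.47,28,30, 63,96 ]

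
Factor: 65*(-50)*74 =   -  240500 = - 2^2*5^3*13^1*37^1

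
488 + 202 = 690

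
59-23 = 36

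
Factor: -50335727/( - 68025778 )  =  2^( - 1 )*13^1 * 419^1*9241^1*34012889^(-1 ) 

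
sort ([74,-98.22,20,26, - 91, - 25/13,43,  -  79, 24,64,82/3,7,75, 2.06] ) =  [- 98.22, - 91, - 79, - 25/13,2.06, 7, 20,24,26, 82/3,43,64,74,75 ]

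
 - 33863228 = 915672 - 34778900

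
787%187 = 39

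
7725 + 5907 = 13632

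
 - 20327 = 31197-51524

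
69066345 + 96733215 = 165799560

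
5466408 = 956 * 5718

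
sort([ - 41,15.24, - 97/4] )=[ -41,-97/4 , 15.24] 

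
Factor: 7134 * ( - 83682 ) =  - 596987388 = - 2^2*3^3*29^1*41^1*4649^1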